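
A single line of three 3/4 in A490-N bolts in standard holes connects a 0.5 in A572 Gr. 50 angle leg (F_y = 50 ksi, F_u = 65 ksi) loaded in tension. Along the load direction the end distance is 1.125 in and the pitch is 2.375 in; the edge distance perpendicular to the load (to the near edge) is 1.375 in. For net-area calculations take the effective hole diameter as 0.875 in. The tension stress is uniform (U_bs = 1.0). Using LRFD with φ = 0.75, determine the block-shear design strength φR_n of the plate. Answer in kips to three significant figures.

76.8 kips

Shear plane L_v = 1.125 + 2·2.375 = 5.875 in; A_gv = 5.875 × 0.5 = 2.938 in².
A_nv = (5.875 − 2.5·0.875) × 0.5 = 1.844 in².
A_nt = (1.375 − 0.5·0.875) × 0.5 = 0.4688 in².
0.6 F_u A_nv = 71.91 kips; 0.6 F_y A_gv = 88.12 kips → shear rupture governs the shear term.
R_n = 71.91 + 1.0 × 65 × 0.4688 = 102.4 kips.
Design strength φR_n = 0.75 × 102.4 = 76.8 kips.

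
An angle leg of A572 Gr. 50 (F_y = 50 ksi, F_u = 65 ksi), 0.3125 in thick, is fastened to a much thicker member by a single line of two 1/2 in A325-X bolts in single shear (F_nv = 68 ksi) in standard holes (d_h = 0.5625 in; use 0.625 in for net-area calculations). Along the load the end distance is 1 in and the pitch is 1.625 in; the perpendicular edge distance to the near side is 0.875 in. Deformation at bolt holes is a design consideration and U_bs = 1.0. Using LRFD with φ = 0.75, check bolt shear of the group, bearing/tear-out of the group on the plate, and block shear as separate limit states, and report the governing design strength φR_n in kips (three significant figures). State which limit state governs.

Bolt shear: A_b = π·0.5²/4 = 0.1963 in²; R_n = 68 × 0.1963 × 2 × 1 = 26.7 kips → 0.75 × 26.7 = 20 kips.
Bearing: edge l_c = 0.7188, r_n = 17.52 kips; interior l_c = 1.062, r_n = 24.38 kips; R_n = 17.52 + 1·24.38 = 41.89 kips → 31.4 kips.
Block shear: A_gv = 0.8203, A_nv = 0.5273, A_nt = 0.1758 in²; R_n = min(0.6F_uA_nv, 0.6F_yA_gv) + U_bs·F_u·A_nt = 31.99 kips → 24 kips.
Bolt shear governs: 20 kips.

20 kips (bolt shear governs)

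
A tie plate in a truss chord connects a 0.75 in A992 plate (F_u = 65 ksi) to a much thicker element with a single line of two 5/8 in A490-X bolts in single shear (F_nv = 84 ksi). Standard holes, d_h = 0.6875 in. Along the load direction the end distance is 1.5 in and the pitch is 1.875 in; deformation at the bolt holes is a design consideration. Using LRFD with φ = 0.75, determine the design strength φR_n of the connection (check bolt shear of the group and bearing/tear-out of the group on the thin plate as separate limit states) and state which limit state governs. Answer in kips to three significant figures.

38.7 kips (bolt shear governs)

Bolt shear: A_b = π·0.625²/4 = 0.3068 in²; R_n = 84 × 0.3068 × 2 × 1 = 51.54 kips → 0.75 × 51.54 = 38.7 kips.
Bearing (1.2 l_c t F_u ≤ 2.4 d t F_u): upper limit = 2.4·0.625·0.75·65 = 73.12 kips.
  Edge l_c = 1.5 − 0.6875/2 = 1.156 → r_n = 67.64 kips; interior l_c = 1.875 − 0.6875 = 1.188 → r_n = 69.47 kips.
  R_n,bearing = 1·67.64 + 1·69.47 = 137.1 kips → 0.75 × 137.1 = 103 kips.
Bolt shear governs: 38.7 kips.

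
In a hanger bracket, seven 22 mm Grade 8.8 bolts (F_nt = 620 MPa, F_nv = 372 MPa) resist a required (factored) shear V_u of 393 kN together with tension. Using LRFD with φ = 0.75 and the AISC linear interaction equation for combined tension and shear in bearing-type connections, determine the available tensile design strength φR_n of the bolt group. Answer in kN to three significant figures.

954 kN

A_b = π·22²/4 = 380.1 mm²; f_rv = 393 × 1000 / (7 × 380.1) = 147.7 MPa.
F'_nt = 1.3 F_nt − (F_nt / φF_nv) f_rv = 1.3·620 − (620/(0.75·372))·147.7 = 477.8 MPa, capped at F_nt → F'_nt = 477.8 MPa.
R_n = F'_nt · A_b · n = 477.8 × 380.1 × 7 / 1000 = 1271 kN.
Design strength φR_n = 0.75 × 1271 = 954 kN.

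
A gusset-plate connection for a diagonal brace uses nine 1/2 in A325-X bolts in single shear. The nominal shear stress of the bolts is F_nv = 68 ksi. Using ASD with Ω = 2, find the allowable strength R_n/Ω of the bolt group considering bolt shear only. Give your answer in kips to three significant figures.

60.1 kips

A_b = π × 0.5² / 4 = 0.1963 in².
R_n = F_nv · A_b · n · n_s = 68 × 0.1963 × 9 × 1 = 120.2 kips.
Allowable strength R_n/Ω = 120.2 / 2 = 60.1 kips.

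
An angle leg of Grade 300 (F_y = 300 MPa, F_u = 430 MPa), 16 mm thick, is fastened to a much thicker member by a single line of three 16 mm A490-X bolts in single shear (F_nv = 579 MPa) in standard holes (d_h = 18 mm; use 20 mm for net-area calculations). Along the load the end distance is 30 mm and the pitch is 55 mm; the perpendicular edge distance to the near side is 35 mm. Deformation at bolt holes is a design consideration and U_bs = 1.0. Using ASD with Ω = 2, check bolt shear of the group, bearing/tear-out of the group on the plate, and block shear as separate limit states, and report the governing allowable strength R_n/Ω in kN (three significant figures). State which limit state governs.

175 kN (bolt shear governs)

Bolt shear: A_b = π·16²/4 = 201.1 mm²; R_n = 579 × 201.1 × 3 × 1 / 1000 = 349.2 kN → 349.2 / 2 = 175 kN.
Bearing: edge l_c = 21, r_n = 173.4 kN; interior l_c = 37, r_n = 264.2 kN; R_n = 173.4 + 2·264.2 = 701.8 kN → 351 kN.
Block shear: A_gv = 2240, A_nv = 1440, A_nt = 400 mm²; R_n = min(0.6F_uA_nv, 0.6F_yA_gv) + U_bs·F_u·A_nt = 543.5 kN → 272 kN.
Bolt shear governs: 175 kN.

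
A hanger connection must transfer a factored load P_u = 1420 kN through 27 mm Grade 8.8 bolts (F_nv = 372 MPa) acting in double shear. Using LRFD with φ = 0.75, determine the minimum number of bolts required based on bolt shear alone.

5 bolts

A_b = π·27²/4 = 572.6 mm².
Per-bolt design strength φR_n = 0.75 × 372 × 572.6 × 2 / 1000 = 319.5 kN.
n ≥ 1420 / 319.5 = 4.445 → use 5 bolts.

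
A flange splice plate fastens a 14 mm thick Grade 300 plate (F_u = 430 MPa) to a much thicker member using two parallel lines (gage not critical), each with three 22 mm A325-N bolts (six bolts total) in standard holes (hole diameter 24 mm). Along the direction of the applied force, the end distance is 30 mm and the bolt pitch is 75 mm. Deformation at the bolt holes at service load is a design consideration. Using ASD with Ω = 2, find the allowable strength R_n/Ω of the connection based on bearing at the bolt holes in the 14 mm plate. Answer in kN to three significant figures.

Per bolt r_n = 1.2 l_c t F_u ≤ 2.4 d t F_u; upper limit = 2.4 × 22 × 14 × 430 / 1000 = 317.9 kN.
Edge bolt: l_c = 30 − 24/2 = 18 mm → 1.2 × 18 × 14 × 430 / 1000 = 130 → r_n = 130 kN.
Interior bolts: l_c = 75 − 24 = 51 mm → 1.2 × 51 × 14 × 430 / 1000 = 368.4 → r_n = 317.9 kN.
R_n = 2 × 130 + 4 × 317.9 = 1531 kN.
Allowable strength R_n/Ω = 1531 / 2 = 766 kN.

766 kN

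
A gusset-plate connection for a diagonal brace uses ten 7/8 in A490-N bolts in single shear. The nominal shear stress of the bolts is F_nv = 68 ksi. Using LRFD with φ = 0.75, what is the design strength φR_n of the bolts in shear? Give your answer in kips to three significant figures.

307 kips

A_b = π × 0.875² / 4 = 0.6013 in².
R_n = F_nv · A_b · n · n_s = 68 × 0.6013 × 10 × 1 = 408.9 kips.
Design strength φR_n = 0.75 × 408.9 = 307 kips.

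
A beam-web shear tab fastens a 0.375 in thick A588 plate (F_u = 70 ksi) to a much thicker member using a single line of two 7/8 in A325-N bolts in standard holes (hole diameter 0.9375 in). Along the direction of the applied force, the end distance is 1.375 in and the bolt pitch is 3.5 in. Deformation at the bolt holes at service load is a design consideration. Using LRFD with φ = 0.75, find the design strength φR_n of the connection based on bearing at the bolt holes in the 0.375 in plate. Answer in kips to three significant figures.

62.8 kips

Per bolt r_n = 1.2 l_c t F_u ≤ 2.4 d t F_u; upper limit = 2.4 × 0.875 × 0.375 × 70 = 55.13 kips.
Edge bolt: l_c = 1.375 − 0.9375/2 = 0.9062 in → 1.2 × 0.9062 × 0.375 × 70 = 28.55 → r_n = 28.55 kips.
Interior bolts: l_c = 3.5 − 0.9375 = 2.562 in → 1.2 × 2.562 × 0.375 × 70 = 80.72 → r_n = 55.13 kips.
R_n = 1 × 28.55 + 1 × 55.13 = 83.67 kips.
Design strength φR_n = 0.75 × 83.67 = 62.8 kips.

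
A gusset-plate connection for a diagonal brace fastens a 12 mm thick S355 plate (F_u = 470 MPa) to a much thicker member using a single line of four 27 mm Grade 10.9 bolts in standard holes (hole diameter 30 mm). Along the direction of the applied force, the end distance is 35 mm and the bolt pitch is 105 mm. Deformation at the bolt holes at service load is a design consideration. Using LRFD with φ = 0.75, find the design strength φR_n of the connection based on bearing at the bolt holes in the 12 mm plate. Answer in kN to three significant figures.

924 kN

Per bolt r_n = 1.2 l_c t F_u ≤ 2.4 d t F_u; upper limit = 2.4 × 27 × 12 × 470 / 1000 = 365.5 kN.
Edge bolt: l_c = 35 − 30/2 = 20 mm → 1.2 × 20 × 12 × 470 / 1000 = 135.4 → r_n = 135.4 kN.
Interior bolts: l_c = 105 − 30 = 75 mm → 1.2 × 75 × 12 × 470 / 1000 = 507.6 → r_n = 365.5 kN.
R_n = 1 × 135.4 + 3 × 365.5 = 1232 kN.
Design strength φR_n = 0.75 × 1232 = 924 kN.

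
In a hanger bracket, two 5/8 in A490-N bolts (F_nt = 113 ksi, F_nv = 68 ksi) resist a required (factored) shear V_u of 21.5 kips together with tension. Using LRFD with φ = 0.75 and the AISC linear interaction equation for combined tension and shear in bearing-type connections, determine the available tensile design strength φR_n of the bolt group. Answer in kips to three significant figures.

A_b = π·0.625²/4 = 0.3068 in²; f_rv = 21.5 / (2 × 0.3068) = 35.04 ksi.
F'_nt = 1.3 F_nt − (F_nt / φF_nv) f_rv = 1.3·113 − (113/(0.75·68))·35.04 = 69.26 ksi, capped at F_nt → F'_nt = 69.26 ksi.
R_n = F'_nt · A_b · n = 69.26 × 0.3068 × 2 = 42.5 kips.
Design strength φR_n = 0.75 × 42.5 = 31.9 kips.

31.9 kips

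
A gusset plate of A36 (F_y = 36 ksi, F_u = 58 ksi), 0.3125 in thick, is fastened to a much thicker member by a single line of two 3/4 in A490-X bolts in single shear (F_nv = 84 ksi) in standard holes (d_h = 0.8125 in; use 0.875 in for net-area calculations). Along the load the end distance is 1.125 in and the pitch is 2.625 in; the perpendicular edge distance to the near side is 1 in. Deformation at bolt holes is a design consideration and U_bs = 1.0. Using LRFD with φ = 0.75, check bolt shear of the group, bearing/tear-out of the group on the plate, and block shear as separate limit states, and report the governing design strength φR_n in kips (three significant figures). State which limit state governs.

Bolt shear: A_b = π·0.75²/4 = 0.4418 in²; R_n = 84 × 0.4418 × 2 × 1 = 74.22 kips → 0.75 × 74.22 = 55.7 kips.
Bearing: edge l_c = 0.7188, r_n = 15.63 kips; interior l_c = 1.812, r_n = 32.62 kips; R_n = 15.63 + 1·32.62 = 48.26 kips → 36.2 kips.
Block shear: A_gv = 1.172, A_nv = 0.7617, A_nt = 0.1758 in²; R_n = min(0.6F_uA_nv, 0.6F_yA_gv) + U_bs·F_u·A_nt = 35.51 kips → 26.6 kips.
Block shear governs: 26.6 kips.

26.6 kips (block shear governs)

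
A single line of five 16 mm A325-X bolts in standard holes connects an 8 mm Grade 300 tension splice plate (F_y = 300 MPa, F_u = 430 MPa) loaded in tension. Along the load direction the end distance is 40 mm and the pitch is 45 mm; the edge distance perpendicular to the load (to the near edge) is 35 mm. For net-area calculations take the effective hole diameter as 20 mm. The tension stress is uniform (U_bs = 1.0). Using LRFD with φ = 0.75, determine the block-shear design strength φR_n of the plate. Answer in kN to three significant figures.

Shear plane L_v = 40 + 4·45 = 220 mm; A_gv = 220 × 8 = 1760 mm².
A_nv = (220 − 4.5·20) × 8 = 1040 mm².
A_nt = (35 − 0.5·20) × 8 = 200 mm².
0.6 F_u A_nv = 268.3 kN; 0.6 F_y A_gv = 316.8 kN → shear rupture governs the shear term.
R_n = 268.3 + 1.0 × 430 × 200 / 1000 = 354.3 kN.
Design strength φR_n = 0.75 × 354.3 = 266 kN.

266 kN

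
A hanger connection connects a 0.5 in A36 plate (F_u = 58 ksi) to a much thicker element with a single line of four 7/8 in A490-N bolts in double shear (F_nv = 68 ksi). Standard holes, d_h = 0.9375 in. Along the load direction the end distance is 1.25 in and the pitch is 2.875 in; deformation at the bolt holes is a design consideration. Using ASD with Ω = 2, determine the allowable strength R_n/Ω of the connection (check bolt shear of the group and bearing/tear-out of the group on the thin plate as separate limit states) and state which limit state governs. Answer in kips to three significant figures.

Bolt shear: A_b = π·0.875²/4 = 0.6013 in²; R_n = 68 × 0.6013 × 4 × 2 = 327.1 kips → 327.1 / 2 = 164 kips.
Bearing (1.2 l_c t F_u ≤ 2.4 d t F_u): upper limit = 2.4·0.875·0.5·58 = 60.9 kips.
  Edge l_c = 1.25 − 0.9375/2 = 0.7812 → r_n = 27.19 kips; interior l_c = 2.875 − 0.9375 = 1.938 → r_n = 60.9 kips.
  R_n,bearing = 1·27.19 + 3·60.9 = 209.9 kips → 209.9 / 2 = 105 kips.
Bearing governs: 105 kips.

105 kips (bearing governs)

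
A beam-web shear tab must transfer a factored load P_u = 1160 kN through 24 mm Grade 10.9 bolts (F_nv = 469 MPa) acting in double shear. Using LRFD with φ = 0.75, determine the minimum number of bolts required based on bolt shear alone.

4 bolts

A_b = π·24²/4 = 452.4 mm².
Per-bolt design strength φR_n = 0.75 × 469 × 452.4 × 2 / 1000 = 318.3 kN.
n ≥ 1160 / 318.3 = 3.645 → use 4 bolts.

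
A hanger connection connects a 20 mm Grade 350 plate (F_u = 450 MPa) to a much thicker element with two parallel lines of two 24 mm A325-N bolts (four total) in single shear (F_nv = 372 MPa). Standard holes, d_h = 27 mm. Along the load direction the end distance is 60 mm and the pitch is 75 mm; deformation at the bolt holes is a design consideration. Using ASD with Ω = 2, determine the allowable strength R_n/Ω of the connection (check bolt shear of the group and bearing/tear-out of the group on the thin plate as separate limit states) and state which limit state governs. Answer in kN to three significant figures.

337 kN (bolt shear governs)

Bolt shear: A_b = π·24²/4 = 452.4 mm²; R_n = 372 × 452.4 × 4 × 1 / 1000 = 673.2 kN → 673.2 / 2 = 337 kN.
Bearing (1.2 l_c t F_u ≤ 2.4 d t F_u): upper limit = 2.4·24·20·450 / 1000 = 518.4 kN.
  Edge l_c = 60 − 27/2 = 46.5 → r_n = 502.2 kN; interior l_c = 75 − 27 = 48 → r_n = 518.4 kN.
  R_n,bearing = 2·502.2 + 2·518.4 = 2041 kN → 2041 / 2 = 1020 kN.
Bolt shear governs: 337 kN.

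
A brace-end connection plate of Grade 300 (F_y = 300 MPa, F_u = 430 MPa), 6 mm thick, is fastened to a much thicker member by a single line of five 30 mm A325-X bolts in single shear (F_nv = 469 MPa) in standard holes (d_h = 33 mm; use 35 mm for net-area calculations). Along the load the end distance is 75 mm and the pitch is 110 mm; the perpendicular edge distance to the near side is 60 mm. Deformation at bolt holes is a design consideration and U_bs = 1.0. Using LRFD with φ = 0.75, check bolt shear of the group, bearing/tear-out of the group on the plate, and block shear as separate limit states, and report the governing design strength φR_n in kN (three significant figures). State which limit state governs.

497 kN (block shear governs)

Bolt shear: A_b = π·30²/4 = 706.9 mm²; R_n = 469 × 706.9 × 5 × 1 / 1000 = 1658 kN → 0.75 × 1658 = 1240 kN.
Bearing: edge l_c = 58.5, r_n = 181.1 kN; interior l_c = 77, r_n = 185.8 kN; R_n = 181.1 + 4·185.8 = 924.2 kN → 693 kN.
Block shear: A_gv = 3090, A_nv = 2145, A_nt = 255 mm²; R_n = min(0.6F_uA_nv, 0.6F_yA_gv) + U_bs·F_u·A_nt = 663.1 kN → 497 kN.
Block shear governs: 497 kN.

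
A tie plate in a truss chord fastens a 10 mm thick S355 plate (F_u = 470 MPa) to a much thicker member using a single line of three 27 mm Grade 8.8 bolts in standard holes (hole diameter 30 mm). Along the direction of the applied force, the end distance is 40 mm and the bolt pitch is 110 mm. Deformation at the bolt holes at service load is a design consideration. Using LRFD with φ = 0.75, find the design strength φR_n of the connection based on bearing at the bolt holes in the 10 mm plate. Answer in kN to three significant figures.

563 kN

Per bolt r_n = 1.2 l_c t F_u ≤ 2.4 d t F_u; upper limit = 2.4 × 27 × 10 × 470 / 1000 = 304.6 kN.
Edge bolt: l_c = 40 − 30/2 = 25 mm → 1.2 × 25 × 10 × 470 / 1000 = 141 → r_n = 141 kN.
Interior bolts: l_c = 110 − 30 = 80 mm → 1.2 × 80 × 10 × 470 / 1000 = 451.2 → r_n = 304.6 kN.
R_n = 1 × 141 + 2 × 304.6 = 750.1 kN.
Design strength φR_n = 0.75 × 750.1 = 563 kN.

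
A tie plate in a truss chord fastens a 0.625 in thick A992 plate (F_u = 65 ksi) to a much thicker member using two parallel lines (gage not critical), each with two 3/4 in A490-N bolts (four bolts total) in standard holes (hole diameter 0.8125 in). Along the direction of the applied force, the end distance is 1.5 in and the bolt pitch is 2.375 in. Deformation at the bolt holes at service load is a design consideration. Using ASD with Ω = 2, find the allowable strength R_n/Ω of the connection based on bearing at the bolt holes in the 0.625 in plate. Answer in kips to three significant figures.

Per bolt r_n = 1.2 l_c t F_u ≤ 2.4 d t F_u; upper limit = 2.4 × 0.75 × 0.625 × 65 = 73.12 kips.
Edge bolt: l_c = 1.5 − 0.8125/2 = 1.094 in → 1.2 × 1.094 × 0.625 × 65 = 53.32 → r_n = 53.32 kips.
Interior bolts: l_c = 2.375 − 0.8125 = 1.562 in → 1.2 × 1.562 × 0.625 × 65 = 76.17 → r_n = 73.12 kips.
R_n = 2 × 53.32 + 2 × 73.12 = 252.9 kips.
Allowable strength R_n/Ω = 252.9 / 2 = 126 kips.

126 kips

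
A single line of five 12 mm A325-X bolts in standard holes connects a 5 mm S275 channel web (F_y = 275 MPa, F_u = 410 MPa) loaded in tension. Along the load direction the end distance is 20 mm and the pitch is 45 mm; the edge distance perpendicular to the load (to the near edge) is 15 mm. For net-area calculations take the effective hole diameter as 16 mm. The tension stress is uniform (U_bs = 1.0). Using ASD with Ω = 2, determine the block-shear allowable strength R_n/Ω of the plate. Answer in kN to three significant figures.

85.9 kN

Shear plane L_v = 20 + 4·45 = 200 mm; A_gv = 200 × 5 = 1000 mm².
A_nv = (200 − 4.5·16) × 5 = 640 mm².
A_nt = (15 − 0.5·16) × 5 = 35 mm².
0.6 F_u A_nv = 157.4 kN; 0.6 F_y A_gv = 165 kN → shear rupture governs the shear term.
R_n = 157.4 + 1.0 × 410 × 35 / 1000 = 171.8 kN.
Allowable strength R_n/Ω = 171.8 / 2 = 85.9 kN.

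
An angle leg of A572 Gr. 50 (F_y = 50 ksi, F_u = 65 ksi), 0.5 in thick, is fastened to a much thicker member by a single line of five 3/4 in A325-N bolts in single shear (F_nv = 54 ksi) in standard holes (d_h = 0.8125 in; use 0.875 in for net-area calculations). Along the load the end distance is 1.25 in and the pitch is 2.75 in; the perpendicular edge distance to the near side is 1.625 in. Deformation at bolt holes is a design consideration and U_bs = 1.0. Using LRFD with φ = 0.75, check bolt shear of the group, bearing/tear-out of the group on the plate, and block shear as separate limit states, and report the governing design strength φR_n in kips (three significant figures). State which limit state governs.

89.5 kips (bolt shear governs)

Bolt shear: A_b = π·0.75²/4 = 0.4418 in²; R_n = 54 × 0.4418 × 5 × 1 = 119.3 kips → 0.75 × 119.3 = 89.5 kips.
Bearing: edge l_c = 0.8438, r_n = 32.91 kips; interior l_c = 1.938, r_n = 58.5 kips; R_n = 32.91 + 4·58.5 = 266.9 kips → 200 kips.
Block shear: A_gv = 6.125, A_nv = 4.156, A_nt = 0.5938 in²; R_n = min(0.6F_uA_nv, 0.6F_yA_gv) + U_bs·F_u·A_nt = 200.7 kips → 151 kips.
Bolt shear governs: 89.5 kips.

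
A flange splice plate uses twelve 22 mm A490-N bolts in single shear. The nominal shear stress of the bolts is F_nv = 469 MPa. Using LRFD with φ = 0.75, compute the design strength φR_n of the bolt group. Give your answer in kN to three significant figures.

A_b = π × 22² / 4 = 380.1 mm².
R_n = F_nv · A_b · n · n_s = 469 × 380.1 × 12 × 1 / 1000 = 2139 kN.
Design strength φR_n = 0.75 × 2139 = 1600 kN.

1600 kN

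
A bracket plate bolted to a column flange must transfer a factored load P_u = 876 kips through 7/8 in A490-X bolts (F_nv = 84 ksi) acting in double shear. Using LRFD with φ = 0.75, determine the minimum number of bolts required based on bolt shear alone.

12 bolts

A_b = π·0.875²/4 = 0.6013 in².
Per-bolt design strength φR_n = 0.75 × 84 × 0.6013 × 2 = 75.77 kips.
n ≥ 876 / 75.77 = 11.56 → use 12 bolts.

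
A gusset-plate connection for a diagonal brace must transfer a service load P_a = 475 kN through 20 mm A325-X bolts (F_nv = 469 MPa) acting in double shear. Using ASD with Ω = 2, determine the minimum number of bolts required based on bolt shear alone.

4 bolts

A_b = π·20²/4 = 314.2 mm².
Per-bolt allowable strength R_n/Ω = 469 × 314.2 × 2 / 1000 / 2 = 147.3 kN.
n ≥ 475 / 147.3 = 3.224 → use 4 bolts.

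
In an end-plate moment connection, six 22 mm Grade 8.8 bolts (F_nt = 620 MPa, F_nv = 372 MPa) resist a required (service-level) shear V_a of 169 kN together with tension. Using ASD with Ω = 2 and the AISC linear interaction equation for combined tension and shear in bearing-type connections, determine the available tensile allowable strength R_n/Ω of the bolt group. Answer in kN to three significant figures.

A_b = π·22²/4 = 380.1 mm²; f_rv = 169 × 1000 / (6 × 380.1) = 74.1 MPa.
F'_nt = 1.3 F_nt − (Ω F_nt / F_nv) f_rv = 1.3·620 − (2·620/372)·74.1 = 559 MPa, capped at F_nt → F'_nt = 559 MPa.
R_n = F'_nt · A_b · n = 559 × 380.1 × 6 / 1000 = 1275 kN.
Allowable strength R_n/Ω = 1275 / 2 = 637 kN.

637 kN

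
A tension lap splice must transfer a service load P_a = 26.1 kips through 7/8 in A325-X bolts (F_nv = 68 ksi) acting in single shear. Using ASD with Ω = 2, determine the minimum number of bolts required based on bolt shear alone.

2 bolts

A_b = π·0.875²/4 = 0.6013 in².
Per-bolt allowable strength R_n/Ω = 68 × 0.6013 × 1 / 2 = 20.44 kips.
n ≥ 26.1 / 20.44 = 1.277 → use 2 bolts.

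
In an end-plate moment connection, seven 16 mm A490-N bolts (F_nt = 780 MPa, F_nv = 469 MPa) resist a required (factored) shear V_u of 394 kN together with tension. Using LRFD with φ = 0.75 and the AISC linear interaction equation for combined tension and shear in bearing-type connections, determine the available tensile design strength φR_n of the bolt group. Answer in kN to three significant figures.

A_b = π·16²/4 = 201.1 mm²; f_rv = 394 × 1000 / (7 × 201.1) = 279.9 MPa.
F'_nt = 1.3 F_nt − (F_nt / φF_nv) f_rv = 1.3·780 − (780/(0.75·469))·279.9 = 393.2 MPa, capped at F_nt → F'_nt = 393.2 MPa.
R_n = F'_nt · A_b · n = 393.2 × 201.1 × 7 / 1000 = 553.4 kN.
Design strength φR_n = 0.75 × 553.4 = 415 kN.

415 kN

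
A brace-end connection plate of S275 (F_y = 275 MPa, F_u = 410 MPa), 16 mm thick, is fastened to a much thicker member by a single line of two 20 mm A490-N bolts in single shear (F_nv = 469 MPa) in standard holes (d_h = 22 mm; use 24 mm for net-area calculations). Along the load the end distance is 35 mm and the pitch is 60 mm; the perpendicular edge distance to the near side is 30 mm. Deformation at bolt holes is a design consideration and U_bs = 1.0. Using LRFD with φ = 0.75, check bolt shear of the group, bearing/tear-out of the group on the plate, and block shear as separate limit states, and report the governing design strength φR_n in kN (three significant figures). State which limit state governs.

Bolt shear: A_b = π·20²/4 = 314.2 mm²; R_n = 469 × 314.2 × 2 × 1 / 1000 = 294.7 kN → 0.75 × 294.7 = 221 kN.
Bearing: edge l_c = 24, r_n = 188.9 kN; interior l_c = 38, r_n = 299.1 kN; R_n = 188.9 + 1·299.1 = 488.1 kN → 366 kN.
Block shear: A_gv = 1520, A_nv = 944, A_nt = 288 mm²; R_n = min(0.6F_uA_nv, 0.6F_yA_gv) + U_bs·F_u·A_nt = 350.3 kN → 263 kN.
Bolt shear governs: 221 kN.

221 kN (bolt shear governs)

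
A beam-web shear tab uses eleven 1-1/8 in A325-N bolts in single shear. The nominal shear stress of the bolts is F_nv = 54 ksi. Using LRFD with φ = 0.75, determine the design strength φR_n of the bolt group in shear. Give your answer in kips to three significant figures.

A_b = π × 1.125² / 4 = 0.994 in².
R_n = F_nv · A_b · n · n_s = 54 × 0.994 × 11 × 1 = 590.4 kips.
Design strength φR_n = 0.75 × 590.4 = 443 kips.

443 kips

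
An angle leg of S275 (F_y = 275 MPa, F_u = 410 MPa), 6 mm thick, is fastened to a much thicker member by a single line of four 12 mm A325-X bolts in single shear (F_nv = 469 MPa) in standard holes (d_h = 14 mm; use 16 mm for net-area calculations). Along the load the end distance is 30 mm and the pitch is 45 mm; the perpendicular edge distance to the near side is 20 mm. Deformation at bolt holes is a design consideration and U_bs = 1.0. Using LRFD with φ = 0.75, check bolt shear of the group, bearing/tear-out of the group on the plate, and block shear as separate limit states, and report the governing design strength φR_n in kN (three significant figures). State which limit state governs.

Bolt shear: A_b = π·12²/4 = 113.1 mm²; R_n = 469 × 113.1 × 4 × 1 / 1000 = 212.2 kN → 0.75 × 212.2 = 159 kN.
Bearing: edge l_c = 23, r_n = 67.9 kN; interior l_c = 31, r_n = 70.85 kN; R_n = 67.9 + 3·70.85 = 280.4 kN → 210 kN.
Block shear: A_gv = 990, A_nv = 654, A_nt = 72 mm²; R_n = min(0.6F_uA_nv, 0.6F_yA_gv) + U_bs·F_u·A_nt = 190.4 kN → 143 kN.
Block shear governs: 143 kN.

143 kN (block shear governs)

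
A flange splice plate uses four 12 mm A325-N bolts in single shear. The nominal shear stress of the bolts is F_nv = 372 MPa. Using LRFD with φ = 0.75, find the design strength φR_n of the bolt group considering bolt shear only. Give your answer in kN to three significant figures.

126 kN

A_b = π × 12² / 4 = 113.1 mm².
R_n = F_nv · A_b · n · n_s = 372 × 113.1 × 4 × 1 / 1000 = 168.3 kN.
Design strength φR_n = 0.75 × 168.3 = 126 kN.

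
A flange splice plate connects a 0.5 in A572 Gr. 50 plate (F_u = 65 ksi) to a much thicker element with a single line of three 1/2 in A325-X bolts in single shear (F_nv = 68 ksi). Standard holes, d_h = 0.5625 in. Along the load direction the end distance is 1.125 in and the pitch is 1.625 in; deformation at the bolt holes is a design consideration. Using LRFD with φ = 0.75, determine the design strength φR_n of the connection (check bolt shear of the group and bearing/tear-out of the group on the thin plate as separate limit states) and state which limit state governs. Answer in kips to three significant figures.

Bolt shear: A_b = π·0.5²/4 = 0.1963 in²; R_n = 68 × 0.1963 × 3 × 1 = 40.06 kips → 0.75 × 40.06 = 30 kips.
Bearing (1.2 l_c t F_u ≤ 2.4 d t F_u): upper limit = 2.4·0.5·0.5·65 = 39 kips.
  Edge l_c = 1.125 − 0.5625/2 = 0.8438 → r_n = 32.91 kips; interior l_c = 1.625 − 0.5625 = 1.062 → r_n = 39 kips.
  R_n,bearing = 1·32.91 + 2·39 = 110.9 kips → 0.75 × 110.9 = 83.2 kips.
Bolt shear governs: 30 kips.

30 kips (bolt shear governs)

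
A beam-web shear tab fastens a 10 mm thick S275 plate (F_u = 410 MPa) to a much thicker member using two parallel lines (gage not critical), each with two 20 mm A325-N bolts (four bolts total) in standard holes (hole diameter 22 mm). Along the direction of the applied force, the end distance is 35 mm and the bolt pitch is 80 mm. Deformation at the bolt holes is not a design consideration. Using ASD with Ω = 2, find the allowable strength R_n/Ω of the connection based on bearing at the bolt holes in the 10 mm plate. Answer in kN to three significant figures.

Per bolt r_n = 1.5 l_c t F_u ≤ 3.0 d t F_u; upper limit = 3.0 × 20 × 10 × 410 / 1000 = 246 kN.
Edge bolt: l_c = 35 − 22/2 = 24 mm → 1.5 × 24 × 10 × 410 / 1000 = 147.6 → r_n = 147.6 kN.
Interior bolts: l_c = 80 − 22 = 58 mm → 1.5 × 58 × 10 × 410 / 1000 = 356.7 → r_n = 246 kN.
R_n = 2 × 147.6 + 2 × 246 = 787.2 kN.
Allowable strength R_n/Ω = 787.2 / 2 = 394 kN.

394 kN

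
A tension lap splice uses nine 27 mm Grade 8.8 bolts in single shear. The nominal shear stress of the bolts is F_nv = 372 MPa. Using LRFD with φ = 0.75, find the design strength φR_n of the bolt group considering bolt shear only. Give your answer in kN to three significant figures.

A_b = π × 27² / 4 = 572.6 mm².
R_n = F_nv · A_b · n · n_s = 372 × 572.6 × 9 × 1 / 1000 = 1917 kN.
Design strength φR_n = 0.75 × 1917 = 1440 kN.

1440 kN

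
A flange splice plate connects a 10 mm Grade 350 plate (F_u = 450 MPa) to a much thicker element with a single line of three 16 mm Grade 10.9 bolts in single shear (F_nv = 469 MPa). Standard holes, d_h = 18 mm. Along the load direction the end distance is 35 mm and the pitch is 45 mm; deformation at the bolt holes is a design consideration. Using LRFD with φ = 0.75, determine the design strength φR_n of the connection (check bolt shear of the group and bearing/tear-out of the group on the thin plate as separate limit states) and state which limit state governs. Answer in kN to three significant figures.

212 kN (bolt shear governs)

Bolt shear: A_b = π·16²/4 = 201.1 mm²; R_n = 469 × 201.1 × 3 × 1 / 1000 = 282.9 kN → 0.75 × 282.9 = 212 kN.
Bearing (1.2 l_c t F_u ≤ 2.4 d t F_u): upper limit = 2.4·16·10·450 / 1000 = 172.8 kN.
  Edge l_c = 35 − 18/2 = 26 → r_n = 140.4 kN; interior l_c = 45 − 18 = 27 → r_n = 145.8 kN.
  R_n,bearing = 1·140.4 + 2·145.8 = 432 kN → 0.75 × 432 = 324 kN.
Bolt shear governs: 212 kN.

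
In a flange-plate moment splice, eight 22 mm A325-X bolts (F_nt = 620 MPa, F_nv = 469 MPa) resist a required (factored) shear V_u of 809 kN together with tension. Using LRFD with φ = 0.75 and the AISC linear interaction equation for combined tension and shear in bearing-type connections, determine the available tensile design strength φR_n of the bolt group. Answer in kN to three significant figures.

A_b = π·22²/4 = 380.1 mm²; f_rv = 809 × 1000 / (8 × 380.1) = 266 MPa.
F'_nt = 1.3 F_nt − (F_nt / φF_nv) f_rv = 1.3·620 − (620/(0.75·469))·266 = 337.1 MPa, capped at F_nt → F'_nt = 337.1 MPa.
R_n = F'_nt · A_b · n = 337.1 × 380.1 × 8 / 1000 = 1025 kN.
Design strength φR_n = 0.75 × 1025 = 769 kN.

769 kN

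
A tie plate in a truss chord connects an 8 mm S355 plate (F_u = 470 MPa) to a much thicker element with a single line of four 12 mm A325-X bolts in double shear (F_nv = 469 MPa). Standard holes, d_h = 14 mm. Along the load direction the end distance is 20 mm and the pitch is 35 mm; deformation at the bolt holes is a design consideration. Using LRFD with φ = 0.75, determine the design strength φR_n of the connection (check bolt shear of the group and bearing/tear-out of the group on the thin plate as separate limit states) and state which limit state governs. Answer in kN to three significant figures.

Bolt shear: A_b = π·12²/4 = 113.1 mm²; R_n = 469 × 113.1 × 4 × 2 / 1000 = 424.3 kN → 0.75 × 424.3 = 318 kN.
Bearing (1.2 l_c t F_u ≤ 2.4 d t F_u): upper limit = 2.4·12·8·470 / 1000 = 108.3 kN.
  Edge l_c = 20 − 14/2 = 13 → r_n = 58.66 kN; interior l_c = 35 − 14 = 21 → r_n = 94.75 kN.
  R_n,bearing = 1·58.66 + 3·94.75 = 342.9 kN → 0.75 × 342.9 = 257 kN.
Bearing governs: 257 kN.

257 kN (bearing governs)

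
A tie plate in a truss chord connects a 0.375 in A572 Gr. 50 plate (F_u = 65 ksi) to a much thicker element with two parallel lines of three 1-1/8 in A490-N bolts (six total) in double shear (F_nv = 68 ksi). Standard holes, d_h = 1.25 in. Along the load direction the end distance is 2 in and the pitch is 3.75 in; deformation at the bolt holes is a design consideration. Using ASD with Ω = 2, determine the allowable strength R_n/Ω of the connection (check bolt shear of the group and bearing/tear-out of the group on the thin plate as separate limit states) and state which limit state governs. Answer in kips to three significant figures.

172 kips (bearing governs)

Bolt shear: A_b = π·1.125²/4 = 0.994 in²; R_n = 68 × 0.994 × 6 × 2 = 811.1 kips → 811.1 / 2 = 406 kips.
Bearing (1.2 l_c t F_u ≤ 2.4 d t F_u): upper limit = 2.4·1.125·0.375·65 = 65.81 kips.
  Edge l_c = 2 − 1.25/2 = 1.375 → r_n = 40.22 kips; interior l_c = 3.75 − 1.25 = 2.5 → r_n = 65.81 kips.
  R_n,bearing = 2·40.22 + 4·65.81 = 343.7 kips → 343.7 / 2 = 172 kips.
Bearing governs: 172 kips.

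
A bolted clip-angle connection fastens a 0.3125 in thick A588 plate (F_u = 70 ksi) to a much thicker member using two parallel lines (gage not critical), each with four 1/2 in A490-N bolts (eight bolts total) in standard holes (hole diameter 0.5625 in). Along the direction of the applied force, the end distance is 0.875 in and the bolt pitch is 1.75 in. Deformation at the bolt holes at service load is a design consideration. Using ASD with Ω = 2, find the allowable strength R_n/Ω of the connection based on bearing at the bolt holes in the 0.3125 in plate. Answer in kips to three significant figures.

Per bolt r_n = 1.2 l_c t F_u ≤ 2.4 d t F_u; upper limit = 2.4 × 0.5 × 0.3125 × 70 = 26.25 kips.
Edge bolt: l_c = 0.875 − 0.5625/2 = 0.5938 in → 1.2 × 0.5938 × 0.3125 × 70 = 15.59 → r_n = 15.59 kips.
Interior bolts: l_c = 1.75 − 0.5625 = 1.188 in → 1.2 × 1.188 × 0.3125 × 70 = 31.17 → r_n = 26.25 kips.
R_n = 2 × 15.59 + 6 × 26.25 = 188.7 kips.
Allowable strength R_n/Ω = 188.7 / 2 = 94.3 kips.

94.3 kips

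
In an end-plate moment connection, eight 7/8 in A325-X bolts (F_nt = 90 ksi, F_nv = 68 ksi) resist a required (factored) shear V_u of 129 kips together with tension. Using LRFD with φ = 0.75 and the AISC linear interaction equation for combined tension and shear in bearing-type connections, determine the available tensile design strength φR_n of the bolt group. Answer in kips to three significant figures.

251 kips

A_b = π·0.875²/4 = 0.6013 in²; f_rv = 129 / (8 × 0.6013) = 26.82 ksi.
F'_nt = 1.3 F_nt − (F_nt / φF_nv) f_rv = 1.3·90 − (90/(0.75·68))·26.82 = 69.68 ksi, capped at F_nt → F'_nt = 69.68 ksi.
R_n = F'_nt · A_b · n = 69.68 × 0.6013 × 8 = 335.2 kips.
Design strength φR_n = 0.75 × 335.2 = 251 kips.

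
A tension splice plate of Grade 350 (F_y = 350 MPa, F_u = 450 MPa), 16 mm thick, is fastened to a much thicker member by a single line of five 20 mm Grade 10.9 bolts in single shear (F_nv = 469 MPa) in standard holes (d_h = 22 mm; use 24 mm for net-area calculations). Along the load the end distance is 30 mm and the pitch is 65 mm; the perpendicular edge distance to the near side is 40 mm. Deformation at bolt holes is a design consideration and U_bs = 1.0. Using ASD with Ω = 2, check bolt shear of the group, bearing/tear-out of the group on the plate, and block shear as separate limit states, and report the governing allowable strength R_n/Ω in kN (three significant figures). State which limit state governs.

368 kN (bolt shear governs)

Bolt shear: A_b = π·20²/4 = 314.2 mm²; R_n = 469 × 314.2 × 5 × 1 / 1000 = 736.7 kN → 736.7 / 2 = 368 kN.
Bearing: edge l_c = 19, r_n = 164.2 kN; interior l_c = 43, r_n = 345.6 kN; R_n = 164.2 + 4·345.6 = 1547 kN → 773 kN.
Block shear: A_gv = 4640, A_nv = 2912, A_nt = 448 mm²; R_n = min(0.6F_uA_nv, 0.6F_yA_gv) + U_bs·F_u·A_nt = 987.8 kN → 494 kN.
Bolt shear governs: 368 kN.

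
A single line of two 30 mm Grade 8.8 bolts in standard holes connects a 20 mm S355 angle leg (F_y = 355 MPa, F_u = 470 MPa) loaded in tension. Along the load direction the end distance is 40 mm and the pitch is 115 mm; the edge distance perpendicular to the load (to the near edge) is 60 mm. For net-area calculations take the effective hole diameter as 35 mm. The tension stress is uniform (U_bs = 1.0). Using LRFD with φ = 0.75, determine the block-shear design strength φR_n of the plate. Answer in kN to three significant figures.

733 kN

Shear plane L_v = 40 + 1·115 = 155 mm; A_gv = 155 × 20 = 3100 mm².
A_nv = (155 − 1.5·35) × 20 = 2050 mm².
A_nt = (60 − 0.5·35) × 20 = 850 mm².
0.6 F_u A_nv = 578.1 kN; 0.6 F_y A_gv = 660.3 kN → shear rupture governs the shear term.
R_n = 578.1 + 1.0 × 470 × 850 / 1000 = 977.6 kN.
Design strength φR_n = 0.75 × 977.6 = 733 kN.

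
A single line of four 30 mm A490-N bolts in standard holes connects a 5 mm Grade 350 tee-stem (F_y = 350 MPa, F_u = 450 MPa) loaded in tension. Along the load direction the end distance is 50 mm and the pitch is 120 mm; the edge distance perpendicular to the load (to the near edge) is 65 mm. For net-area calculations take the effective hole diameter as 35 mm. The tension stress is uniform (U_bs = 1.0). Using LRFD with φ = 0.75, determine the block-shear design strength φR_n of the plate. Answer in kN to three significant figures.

Shear plane L_v = 50 + 3·120 = 410 mm; A_gv = 410 × 5 = 2050 mm².
A_nv = (410 − 3.5·35) × 5 = 1438 mm².
A_nt = (65 − 0.5·35) × 5 = 237.5 mm².
0.6 F_u A_nv = 388.1 kN; 0.6 F_y A_gv = 430.5 kN → shear rupture governs the shear term.
R_n = 388.1 + 1.0 × 450 × 237.5 / 1000 = 495 kN.
Design strength φR_n = 0.75 × 495 = 371 kN.

371 kN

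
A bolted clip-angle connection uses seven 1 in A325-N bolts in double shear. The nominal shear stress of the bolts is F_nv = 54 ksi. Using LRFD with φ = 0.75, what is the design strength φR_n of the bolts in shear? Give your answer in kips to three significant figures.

445 kips

A_b = π × 1² / 4 = 0.7854 in².
R_n = F_nv · A_b · n · n_s = 54 × 0.7854 × 7 × 2 = 593.8 kips.
Design strength φR_n = 0.75 × 593.8 = 445 kips.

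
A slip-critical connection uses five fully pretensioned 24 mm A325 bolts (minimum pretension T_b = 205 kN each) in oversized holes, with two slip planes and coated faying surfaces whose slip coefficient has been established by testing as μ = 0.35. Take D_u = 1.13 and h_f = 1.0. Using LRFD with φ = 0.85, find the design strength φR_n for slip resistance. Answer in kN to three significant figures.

R_n = μ · D_u · h_f · T_b · n_s · n_b = 0.35 × 1.13 × 1.0 × 205 × 2 × 5 = 810.8 kN.
Design strength φR_n = 0.85 × 810.8 = 689 kN.

689 kN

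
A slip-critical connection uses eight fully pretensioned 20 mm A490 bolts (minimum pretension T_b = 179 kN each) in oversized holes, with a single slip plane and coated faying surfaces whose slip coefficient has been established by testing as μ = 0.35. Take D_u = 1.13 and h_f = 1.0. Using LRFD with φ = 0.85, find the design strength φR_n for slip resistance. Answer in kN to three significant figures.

481 kN

R_n = μ · D_u · h_f · T_b · n_s · n_b = 0.35 × 1.13 × 1.0 × 179 × 1 × 8 = 566.4 kN.
Design strength φR_n = 0.85 × 566.4 = 481 kN.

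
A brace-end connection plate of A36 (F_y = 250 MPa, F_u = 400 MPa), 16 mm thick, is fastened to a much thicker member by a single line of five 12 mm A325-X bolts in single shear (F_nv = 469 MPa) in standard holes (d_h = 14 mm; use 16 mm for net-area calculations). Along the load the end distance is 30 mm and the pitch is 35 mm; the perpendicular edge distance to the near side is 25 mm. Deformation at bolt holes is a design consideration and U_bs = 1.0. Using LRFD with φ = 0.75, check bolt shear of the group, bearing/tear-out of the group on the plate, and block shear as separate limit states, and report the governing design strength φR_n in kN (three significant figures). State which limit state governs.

Bolt shear: A_b = π·12²/4 = 113.1 mm²; R_n = 469 × 113.1 × 5 × 1 / 1000 = 265.2 kN → 0.75 × 265.2 = 199 kN.
Bearing: edge l_c = 23, r_n = 176.6 kN; interior l_c = 21, r_n = 161.3 kN; R_n = 176.6 + 4·161.3 = 821.8 kN → 616 kN.
Block shear: A_gv = 2720, A_nv = 1568, A_nt = 272 mm²; R_n = min(0.6F_uA_nv, 0.6F_yA_gv) + U_bs·F_u·A_nt = 485.1 kN → 364 kN.
Bolt shear governs: 199 kN.

199 kN (bolt shear governs)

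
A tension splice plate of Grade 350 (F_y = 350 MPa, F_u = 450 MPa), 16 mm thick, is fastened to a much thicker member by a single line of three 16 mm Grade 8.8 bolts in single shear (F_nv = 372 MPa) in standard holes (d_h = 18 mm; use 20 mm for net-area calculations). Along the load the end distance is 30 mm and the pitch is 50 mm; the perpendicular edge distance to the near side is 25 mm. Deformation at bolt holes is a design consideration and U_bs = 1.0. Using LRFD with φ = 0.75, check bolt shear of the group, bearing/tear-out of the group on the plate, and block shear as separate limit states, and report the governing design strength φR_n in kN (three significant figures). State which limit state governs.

Bolt shear: A_b = π·16²/4 = 201.1 mm²; R_n = 372 × 201.1 × 3 × 1 / 1000 = 224.4 kN → 0.75 × 224.4 = 168 kN.
Bearing: edge l_c = 21, r_n = 181.4 kN; interior l_c = 32, r_n = 276.5 kN; R_n = 181.4 + 2·276.5 = 734.4 kN → 551 kN.
Block shear: A_gv = 2080, A_nv = 1280, A_nt = 240 mm²; R_n = min(0.6F_uA_nv, 0.6F_yA_gv) + U_bs·F_u·A_nt = 453.6 kN → 340 kN.
Bolt shear governs: 168 kN.

168 kN (bolt shear governs)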